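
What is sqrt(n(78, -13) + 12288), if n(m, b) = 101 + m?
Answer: sqrt(12467) ≈ 111.66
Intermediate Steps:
sqrt(n(78, -13) + 12288) = sqrt((101 + 78) + 12288) = sqrt(179 + 12288) = sqrt(12467)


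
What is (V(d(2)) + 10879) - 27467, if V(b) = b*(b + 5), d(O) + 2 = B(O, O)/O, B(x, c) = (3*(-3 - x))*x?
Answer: -16384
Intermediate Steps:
B(x, c) = x*(-9 - 3*x) (B(x, c) = (-9 - 3*x)*x = x*(-9 - 3*x))
d(O) = -11 - 3*O (d(O) = -2 + (-3*O*(3 + O))/O = -2 + (-9 - 3*O) = -11 - 3*O)
V(b) = b*(5 + b)
(V(d(2)) + 10879) - 27467 = ((-11 - 3*2)*(5 + (-11 - 3*2)) + 10879) - 27467 = ((-11 - 6)*(5 + (-11 - 6)) + 10879) - 27467 = (-17*(5 - 17) + 10879) - 27467 = (-17*(-12) + 10879) - 27467 = (204 + 10879) - 27467 = 11083 - 27467 = -16384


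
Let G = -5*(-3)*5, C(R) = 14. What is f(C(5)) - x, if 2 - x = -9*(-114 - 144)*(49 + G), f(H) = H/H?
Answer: 287927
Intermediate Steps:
G = 75 (G = 15*5 = 75)
f(H) = 1
x = -287926 (x = 2 - (-9)*(-114 - 144)*(49 + 75) = 2 - (-9)*(-258*124) = 2 - (-9)*(-31992) = 2 - 1*287928 = 2 - 287928 = -287926)
f(C(5)) - x = 1 - 1*(-287926) = 1 + 287926 = 287927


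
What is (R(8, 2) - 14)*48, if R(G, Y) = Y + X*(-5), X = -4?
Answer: 384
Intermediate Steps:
R(G, Y) = 20 + Y (R(G, Y) = Y - 4*(-5) = Y + 20 = 20 + Y)
(R(8, 2) - 14)*48 = ((20 + 2) - 14)*48 = (22 - 14)*48 = 8*48 = 384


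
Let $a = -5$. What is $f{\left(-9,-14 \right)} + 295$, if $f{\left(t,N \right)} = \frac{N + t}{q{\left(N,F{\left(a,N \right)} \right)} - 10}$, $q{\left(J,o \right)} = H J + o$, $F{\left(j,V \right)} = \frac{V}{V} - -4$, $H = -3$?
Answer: $\frac{10892}{37} \approx 294.38$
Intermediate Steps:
$F{\left(j,V \right)} = 5$ ($F{\left(j,V \right)} = 1 + 4 = 5$)
$q{\left(J,o \right)} = o - 3 J$ ($q{\left(J,o \right)} = - 3 J + o = o - 3 J$)
$f{\left(t,N \right)} = \frac{N + t}{-5 - 3 N}$ ($f{\left(t,N \right)} = \frac{N + t}{\left(5 - 3 N\right) - 10} = \frac{N + t}{-5 - 3 N}$)
$f{\left(-9,-14 \right)} + 295 = \frac{\left(-1\right) \left(-14\right) - -9}{5 + 3 \left(-14\right)} + 295 = \frac{14 + 9}{5 - 42} + 295 = \frac{1}{-37} \cdot 23 + 295 = \left(- \frac{1}{37}\right) 23 + 295 = - \frac{23}{37} + 295 = \frac{10892}{37}$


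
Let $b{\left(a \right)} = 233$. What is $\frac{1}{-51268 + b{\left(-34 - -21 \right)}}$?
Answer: $- \frac{1}{51035} \approx -1.9594 \cdot 10^{-5}$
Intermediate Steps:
$\frac{1}{-51268 + b{\left(-34 - -21 \right)}} = \frac{1}{-51268 + 233} = \frac{1}{-51035} = - \frac{1}{51035}$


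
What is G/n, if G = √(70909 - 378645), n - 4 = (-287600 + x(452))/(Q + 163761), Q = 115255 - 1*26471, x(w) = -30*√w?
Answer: 50509*I*√8693542/870202416 + 608279887*I*√76934/870202416 ≈ 194.06*I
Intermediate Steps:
Q = 88784 (Q = 115255 - 26471 = 88784)
n = 144516/50509 - 12*√113/50509 (n = 4 + (-287600 - 60*√113)/(88784 + 163761) = 4 + (-287600 - 60*√113)/252545 = 4 + (-287600 - 60*√113)*(1/252545) = 4 + (-57520/50509 - 12*√113/50509) = 144516/50509 - 12*√113/50509 ≈ 2.8587)
G = 2*I*√76934 (G = √(-307736) = 2*I*√76934 ≈ 554.74*I)
G/n = (2*I*√76934)/(144516/50509 - 12*√113/50509) = 2*I*√76934/(144516/50509 - 12*√113/50509)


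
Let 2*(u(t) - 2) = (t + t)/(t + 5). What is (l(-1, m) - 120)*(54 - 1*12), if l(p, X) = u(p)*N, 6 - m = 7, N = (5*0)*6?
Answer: -5040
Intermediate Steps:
u(t) = 2 + t/(5 + t) (u(t) = 2 + ((t + t)/(t + 5))/2 = 2 + ((2*t)/(5 + t))/2 = 2 + (2*t/(5 + t))/2 = 2 + t/(5 + t))
N = 0 (N = 0*6 = 0)
m = -1 (m = 6 - 1*7 = 6 - 7 = -1)
l(p, X) = 0 (l(p, X) = ((10 + 3*p)/(5 + p))*0 = 0)
(l(-1, m) - 120)*(54 - 1*12) = (0 - 120)*(54 - 1*12) = -120*(54 - 12) = -120*42 = -5040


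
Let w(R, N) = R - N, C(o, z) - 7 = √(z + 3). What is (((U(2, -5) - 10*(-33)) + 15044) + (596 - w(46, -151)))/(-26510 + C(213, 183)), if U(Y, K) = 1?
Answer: -418058322/702408823 - 15774*√186/702408823 ≈ -0.59548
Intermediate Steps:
C(o, z) = 7 + √(3 + z) (C(o, z) = 7 + √(z + 3) = 7 + √(3 + z))
(((U(2, -5) - 10*(-33)) + 15044) + (596 - w(46, -151)))/(-26510 + C(213, 183)) = (((1 - 10*(-33)) + 15044) + (596 - (46 - 1*(-151))))/(-26510 + (7 + √(3 + 183))) = (((1 + 330) + 15044) + (596 - (46 + 151)))/(-26510 + (7 + √186)) = ((331 + 15044) + (596 - 1*197))/(-26503 + √186) = (15375 + (596 - 197))/(-26503 + √186) = (15375 + 399)/(-26503 + √186) = 15774/(-26503 + √186)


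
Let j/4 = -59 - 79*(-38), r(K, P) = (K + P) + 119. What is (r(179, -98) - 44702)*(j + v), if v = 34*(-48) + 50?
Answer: -453475380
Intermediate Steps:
r(K, P) = 119 + K + P
v = -1582 (v = -1632 + 50 = -1582)
j = 11772 (j = 4*(-59 - 79*(-38)) = 4*(-59 + 3002) = 4*2943 = 11772)
(r(179, -98) - 44702)*(j + v) = ((119 + 179 - 98) - 44702)*(11772 - 1582) = (200 - 44702)*10190 = -44502*10190 = -453475380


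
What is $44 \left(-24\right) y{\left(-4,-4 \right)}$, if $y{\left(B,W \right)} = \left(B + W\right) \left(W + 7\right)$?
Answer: $25344$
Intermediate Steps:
$y{\left(B,W \right)} = \left(7 + W\right) \left(B + W\right)$ ($y{\left(B,W \right)} = \left(B + W\right) \left(7 + W\right) = \left(7 + W\right) \left(B + W\right)$)
$44 \left(-24\right) y{\left(-4,-4 \right)} = 44 \left(-24\right) \left(\left(-4\right)^{2} + 7 \left(-4\right) + 7 \left(-4\right) - -16\right) = - 1056 \left(16 - 28 - 28 + 16\right) = \left(-1056\right) \left(-24\right) = 25344$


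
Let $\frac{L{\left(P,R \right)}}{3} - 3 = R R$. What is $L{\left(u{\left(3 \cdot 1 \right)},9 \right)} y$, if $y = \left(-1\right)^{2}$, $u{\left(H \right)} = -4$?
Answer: $252$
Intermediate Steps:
$L{\left(P,R \right)} = 9 + 3 R^{2}$ ($L{\left(P,R \right)} = 9 + 3 R R = 9 + 3 R^{2}$)
$y = 1$
$L{\left(u{\left(3 \cdot 1 \right)},9 \right)} y = \left(9 + 3 \cdot 9^{2}\right) 1 = \left(9 + 3 \cdot 81\right) 1 = \left(9 + 243\right) 1 = 252 \cdot 1 = 252$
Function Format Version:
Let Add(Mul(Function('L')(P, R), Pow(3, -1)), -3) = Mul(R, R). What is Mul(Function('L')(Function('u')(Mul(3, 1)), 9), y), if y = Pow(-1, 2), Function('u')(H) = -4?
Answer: 252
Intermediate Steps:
Function('L')(P, R) = Add(9, Mul(3, Pow(R, 2))) (Function('L')(P, R) = Add(9, Mul(3, Mul(R, R))) = Add(9, Mul(3, Pow(R, 2))))
y = 1
Mul(Function('L')(Function('u')(Mul(3, 1)), 9), y) = Mul(Add(9, Mul(3, Pow(9, 2))), 1) = Mul(Add(9, Mul(3, 81)), 1) = Mul(Add(9, 243), 1) = Mul(252, 1) = 252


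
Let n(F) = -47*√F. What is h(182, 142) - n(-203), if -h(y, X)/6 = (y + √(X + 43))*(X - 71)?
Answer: -77532 - 426*√185 + 47*I*√203 ≈ -83326.0 + 669.65*I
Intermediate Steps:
h(y, X) = -6*(-71 + X)*(y + √(43 + X)) (h(y, X) = -6*(y + √(X + 43))*(X - 71) = -6*(y + √(43 + X))*(-71 + X) = -6*(-71 + X)*(y + √(43 + X)))
h(182, 142) - n(-203) = (426*182 + 426*√(43 + 142) - 6*142*182 - 6*142*√(43 + 142)) - (-47)*√(-203) = (77532 + 426*√185 - 155064 - 6*142*√185) - (-47)*I*√203 = (77532 + 426*√185 - 155064 - 852*√185) - (-47)*I*√203 = (-77532 - 426*√185) + 47*I*√203 = -77532 - 426*√185 + 47*I*√203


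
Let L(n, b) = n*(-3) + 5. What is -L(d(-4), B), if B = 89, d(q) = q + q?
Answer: -29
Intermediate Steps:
d(q) = 2*q
L(n, b) = 5 - 3*n (L(n, b) = -3*n + 5 = 5 - 3*n)
-L(d(-4), B) = -(5 - 6*(-4)) = -(5 - 3*(-8)) = -(5 + 24) = -1*29 = -29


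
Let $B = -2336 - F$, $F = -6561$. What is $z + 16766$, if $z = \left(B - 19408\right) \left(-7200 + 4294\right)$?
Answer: $44138564$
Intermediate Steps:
$B = 4225$ ($B = -2336 - -6561 = -2336 + 6561 = 4225$)
$z = 44121798$ ($z = \left(4225 - 19408\right) \left(-7200 + 4294\right) = \left(-15183\right) \left(-2906\right) = 44121798$)
$z + 16766 = 44121798 + 16766 = 44138564$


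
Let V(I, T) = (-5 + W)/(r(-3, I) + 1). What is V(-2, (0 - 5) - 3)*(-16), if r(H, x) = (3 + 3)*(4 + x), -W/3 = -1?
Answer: 32/13 ≈ 2.4615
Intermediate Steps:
W = 3 (W = -3*(-1) = 3)
r(H, x) = 24 + 6*x (r(H, x) = 6*(4 + x) = 24 + 6*x)
V(I, T) = -2/(25 + 6*I) (V(I, T) = (-5 + 3)/((24 + 6*I) + 1) = -2/(25 + 6*I))
V(-2, (0 - 5) - 3)*(-16) = -2/(25 + 6*(-2))*(-16) = -2/(25 - 12)*(-16) = -2/13*(-16) = 32/13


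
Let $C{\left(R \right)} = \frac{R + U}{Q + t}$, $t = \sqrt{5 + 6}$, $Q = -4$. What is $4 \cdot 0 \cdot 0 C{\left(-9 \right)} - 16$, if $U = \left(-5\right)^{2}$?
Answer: $-16$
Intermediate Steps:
$U = 25$
$t = \sqrt{11} \approx 3.3166$
$C{\left(R \right)} = \frac{25 + R}{-4 + \sqrt{11}}$ ($C{\left(R \right)} = \frac{R + 25}{-4 + \sqrt{11}} = \frac{25 + R}{-4 + \sqrt{11}}$)
$4 \cdot 0 \cdot 0 C{\left(-9 \right)} - 16 = 4 \cdot 0 \cdot 0 \left(- \frac{25 - 9}{4 - \sqrt{11}}\right) - 16 = 0 \cdot 0 \left(\left(-1\right) \frac{1}{4 - \sqrt{11}} \cdot 16\right) - 16 = 0 \left(- \frac{16}{4 - \sqrt{11}}\right) - 16 = 0 - 16 = -16$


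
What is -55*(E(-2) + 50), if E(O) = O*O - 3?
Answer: -2805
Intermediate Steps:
E(O) = -3 + O² (E(O) = O² - 3 = -3 + O²)
-55*(E(-2) + 50) = -55*((-3 + (-2)²) + 50) = -55*((-3 + 4) + 50) = -55*(1 + 50) = -55*51 = -2805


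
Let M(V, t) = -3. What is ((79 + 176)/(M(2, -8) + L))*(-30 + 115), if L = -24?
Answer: -7225/9 ≈ -802.78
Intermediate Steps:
((79 + 176)/(M(2, -8) + L))*(-30 + 115) = ((79 + 176)/(-3 - 24))*(-30 + 115) = (255/(-27))*85 = (255*(-1/27))*85 = -85/9*85 = -7225/9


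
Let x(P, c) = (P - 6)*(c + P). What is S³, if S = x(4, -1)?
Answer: -216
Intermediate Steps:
x(P, c) = (-6 + P)*(P + c)
S = -6 (S = 4² - 6*4 - 6*(-1) + 4*(-1) = 16 - 24 + 6 - 4 = -6)
S³ = (-6)³ = -216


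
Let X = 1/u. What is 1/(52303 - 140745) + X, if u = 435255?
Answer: -346813/38494822710 ≈ -9.0093e-6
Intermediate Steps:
X = 1/435255 ≈ 2.2975e-6
1/(52303 - 140745) + X = 1/(52303 - 140745) + 1/435255 = 1/(-88442) + 1/435255 = -1/88442 + 1/435255 = -346813/38494822710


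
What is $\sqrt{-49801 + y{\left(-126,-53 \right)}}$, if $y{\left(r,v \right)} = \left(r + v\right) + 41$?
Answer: $i \sqrt{49939} \approx 223.47 i$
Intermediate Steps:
$y{\left(r,v \right)} = 41 + r + v$
$\sqrt{-49801 + y{\left(-126,-53 \right)}} = \sqrt{-49801 - 138} = \sqrt{-49939} = i \sqrt{49939}$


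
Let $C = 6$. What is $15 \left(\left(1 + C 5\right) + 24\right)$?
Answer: $825$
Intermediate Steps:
$15 \left(\left(1 + C 5\right) + 24\right) = 15 \left(\left(1 + 6 \cdot 5\right) + 24\right) = 15 \left(\left(1 + 30\right) + 24\right) = 15 \left(31 + 24\right) = 15 \cdot 55 = 825$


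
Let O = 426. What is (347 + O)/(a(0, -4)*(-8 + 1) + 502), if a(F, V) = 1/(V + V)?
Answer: 6184/4023 ≈ 1.5372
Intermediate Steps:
a(F, V) = 1/(2*V)
(347 + O)/(a(0, -4)*(-8 + 1) + 502) = (347 + 426)/(((½)/(-4))*(-8 + 1) + 502) = 773/(((½)*(-¼))*(-7) + 502) = 773/(-⅛*(-7) + 502) = 773/(7/8 + 502) = 773/(4023/8) = 773*(8/4023) = 6184/4023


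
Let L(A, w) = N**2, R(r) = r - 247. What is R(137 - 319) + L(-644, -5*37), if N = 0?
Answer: -429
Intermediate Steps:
R(r) = -247 + r
L(A, w) = 0 (L(A, w) = 0**2 = 0)
R(137 - 319) + L(-644, -5*37) = (-247 + (137 - 319)) + 0 = (-247 - 182) + 0 = -429 + 0 = -429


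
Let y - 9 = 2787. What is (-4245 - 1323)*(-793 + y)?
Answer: -11152704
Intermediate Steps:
y = 2796 (y = 9 + 2787 = 2796)
(-4245 - 1323)*(-793 + y) = (-4245 - 1323)*(-793 + 2796) = -5568*2003 = -11152704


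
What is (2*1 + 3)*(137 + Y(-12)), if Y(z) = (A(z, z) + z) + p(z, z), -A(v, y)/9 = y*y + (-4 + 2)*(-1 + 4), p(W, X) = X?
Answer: -5645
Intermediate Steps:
A(v, y) = 54 - 9*y² (A(v, y) = -9*(y*y + (-4 + 2)*(-1 + 4)) = -9*(y² - 2*3) = -9*(y² - 6) = -9*(-6 + y²) = 54 - 9*y²)
Y(z) = 54 - 9*z² + 2*z (Y(z) = ((54 - 9*z²) + z) + z = (54 + z - 9*z²) + z = 54 - 9*z² + 2*z)
(2*1 + 3)*(137 + Y(-12)) = (2*1 + 3)*(137 + (54 - 9*(-12)² + 2*(-12))) = (2 + 3)*(137 + (54 - 9*144 - 24)) = 5*(137 + (54 - 1296 - 24)) = 5*(137 - 1266) = 5*(-1129) = -5645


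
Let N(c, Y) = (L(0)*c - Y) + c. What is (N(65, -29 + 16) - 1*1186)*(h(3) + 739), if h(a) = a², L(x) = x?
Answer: -828784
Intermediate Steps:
N(c, Y) = c - Y (N(c, Y) = (0*c - Y) + c = (0 - Y) + c = -Y + c = c - Y)
(N(65, -29 + 16) - 1*1186)*(h(3) + 739) = ((65 - (-29 + 16)) - 1*1186)*(3² + 739) = ((65 - 1*(-13)) - 1186)*(9 + 739) = ((65 + 13) - 1186)*748 = (78 - 1186)*748 = -1108*748 = -828784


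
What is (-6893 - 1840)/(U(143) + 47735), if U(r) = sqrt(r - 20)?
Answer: -416869755/2278630102 + 8733*sqrt(123)/2278630102 ≈ -0.18290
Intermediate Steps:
U(r) = sqrt(-20 + r)
(-6893 - 1840)/(U(143) + 47735) = (-6893 - 1840)/(sqrt(-20 + 143) + 47735) = -8733/(sqrt(123) + 47735) = -8733/(47735 + sqrt(123))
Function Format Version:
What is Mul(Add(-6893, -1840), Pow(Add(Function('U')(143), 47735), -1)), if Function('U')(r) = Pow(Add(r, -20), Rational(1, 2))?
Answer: Add(Rational(-416869755, 2278630102), Mul(Rational(8733, 2278630102), Pow(123, Rational(1, 2)))) ≈ -0.18290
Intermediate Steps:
Function('U')(r) = Pow(Add(-20, r), Rational(1, 2))
Mul(Add(-6893, -1840), Pow(Add(Function('U')(143), 47735), -1)) = Mul(Add(-6893, -1840), Pow(Add(Pow(Add(-20, 143), Rational(1, 2)), 47735), -1)) = Mul(-8733, Pow(Add(Pow(123, Rational(1, 2)), 47735), -1)) = Mul(-8733, Pow(Add(47735, Pow(123, Rational(1, 2))), -1))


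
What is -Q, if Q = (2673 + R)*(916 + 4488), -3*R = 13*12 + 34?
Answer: -42307916/3 ≈ -1.4103e+7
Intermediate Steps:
R = -190/3 (R = -(13*12 + 34)/3 = -(156 + 34)/3 = -1/3*190 = -190/3 ≈ -63.333)
Q = 42307916/3 (Q = (2673 - 190/3)*(916 + 4488) = (7829/3)*5404 = 42307916/3 ≈ 1.4103e+7)
-Q = -1*42307916/3 = -42307916/3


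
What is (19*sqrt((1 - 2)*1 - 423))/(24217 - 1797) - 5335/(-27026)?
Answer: 5335/27026 + I*sqrt(106)/590 ≈ 0.1974 + 0.01745*I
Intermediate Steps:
(19*sqrt((1 - 2)*1 - 423))/(24217 - 1797) - 5335/(-27026) = (19*sqrt(-1*1 - 423))/22420 - 5335*(-1/27026) = (19*sqrt(-1 - 423))*(1/22420) + 5335/27026 = (19*sqrt(-424))*(1/22420) + 5335/27026 = (19*(2*I*sqrt(106)))*(1/22420) + 5335/27026 = (38*I*sqrt(106))*(1/22420) + 5335/27026 = I*sqrt(106)/590 + 5335/27026 = 5335/27026 + I*sqrt(106)/590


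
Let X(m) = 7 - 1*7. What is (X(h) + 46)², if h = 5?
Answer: 2116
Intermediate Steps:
X(m) = 0 (X(m) = 7 - 7 = 0)
(X(h) + 46)² = (0 + 46)² = 46² = 2116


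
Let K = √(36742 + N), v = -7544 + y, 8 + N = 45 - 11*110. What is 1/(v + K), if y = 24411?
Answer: 16867/284460120 - √35569/284460120 ≈ 5.8632e-5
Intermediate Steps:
N = -1173 (N = -8 + (45 - 11*110) = -8 + (45 - 1210) = -8 - 1165 = -1173)
v = 16867 (v = -7544 + 24411 = 16867)
K = √35569 (K = √(36742 - 1173) = √35569 ≈ 188.60)
1/(v + K) = 1/(16867 + √35569)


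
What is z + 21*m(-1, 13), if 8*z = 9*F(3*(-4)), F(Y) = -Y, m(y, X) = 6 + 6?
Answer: 531/2 ≈ 265.50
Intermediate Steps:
m(y, X) = 12
z = 27/2 (z = (9*(-3*(-4)))/8 = (9*(-1*(-12)))/8 = (9*12)/8 = (1/8)*108 = 27/2 ≈ 13.500)
z + 21*m(-1, 13) = 27/2 + 21*12 = 27/2 + 252 = 531/2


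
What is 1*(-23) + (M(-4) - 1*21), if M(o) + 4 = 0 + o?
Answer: -52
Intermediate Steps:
M(o) = -4 + o (M(o) = -4 + (0 + o) = -4 + o)
1*(-23) + (M(-4) - 1*21) = 1*(-23) + ((-4 - 4) - 1*21) = -23 + (-8 - 21) = -23 - 29 = -52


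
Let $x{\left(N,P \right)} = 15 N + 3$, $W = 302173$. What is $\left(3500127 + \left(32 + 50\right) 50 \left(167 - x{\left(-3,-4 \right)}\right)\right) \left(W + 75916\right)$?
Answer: $1647343981403$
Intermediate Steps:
$x{\left(N,P \right)} = 3 + 15 N$
$\left(3500127 + \left(32 + 50\right) 50 \left(167 - x{\left(-3,-4 \right)}\right)\right) \left(W + 75916\right) = \left(3500127 + \left(32 + 50\right) 50 \left(167 - \left(3 + 15 \left(-3\right)\right)\right)\right) \left(302173 + 75916\right) = \left(3500127 + 82 \cdot 50 \left(167 - \left(3 - 45\right)\right)\right) 378089 = \left(3500127 + 4100 \left(167 - -42\right)\right) 378089 = \left(3500127 + 4100 \left(167 + 42\right)\right) 378089 = \left(3500127 + 4100 \cdot 209\right) 378089 = \left(3500127 + 856900\right) 378089 = 4357027 \cdot 378089 = 1647343981403$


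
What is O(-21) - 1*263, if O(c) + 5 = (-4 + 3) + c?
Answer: -290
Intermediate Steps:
O(c) = -6 + c (O(c) = -5 + ((-4 + 3) + c) = -5 + (-1 + c) = -6 + c)
O(-21) - 1*263 = (-6 - 21) - 1*263 = -27 - 263 = -290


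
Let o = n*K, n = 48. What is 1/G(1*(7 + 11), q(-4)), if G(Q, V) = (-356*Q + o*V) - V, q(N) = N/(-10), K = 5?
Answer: -5/31562 ≈ -0.00015842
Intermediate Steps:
o = 240 (o = 48*5 = 240)
q(N) = -N/10 (q(N) = N*(-⅒) = -N/10)
G(Q, V) = -356*Q + 239*V (G(Q, V) = (-356*Q + 240*V) - V = -356*Q + 239*V)
1/G(1*(7 + 11), q(-4)) = 1/(-356*(7 + 11) + 239*(-⅒*(-4))) = 1/(-356*18 + 239*(⅖)) = 1/(-356*18 + 478/5) = 1/(-6408 + 478/5) = 1/(-31562/5) = -5/31562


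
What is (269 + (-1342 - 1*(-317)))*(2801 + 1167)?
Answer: -2999808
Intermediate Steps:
(269 + (-1342 - 1*(-317)))*(2801 + 1167) = (269 + (-1342 + 317))*3968 = (269 - 1025)*3968 = -756*3968 = -2999808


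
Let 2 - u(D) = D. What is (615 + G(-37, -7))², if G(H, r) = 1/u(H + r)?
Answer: 800380681/2116 ≈ 3.7825e+5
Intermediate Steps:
u(D) = 2 - D
G(H, r) = 1/(2 - H - r) (G(H, r) = 1/(2 - (H + r)) = 1/(2 + (-H - r)) = 1/(2 - H - r))
(615 + G(-37, -7))² = (615 - 1/(-2 - 37 - 7))² = (615 - 1/(-46))² = (615 - 1*(-1/46))² = (615 + 1/46)² = (28291/46)² = 800380681/2116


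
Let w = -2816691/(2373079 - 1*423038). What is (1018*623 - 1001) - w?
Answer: 1234794128424/1950041 ≈ 6.3321e+5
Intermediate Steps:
w = -2816691/1950041 (w = -2816691/(2373079 - 423038) = -2816691/1950041 ≈ -1.4444)
(1018*623 - 1001) - w = (1018*623 - 1001) - 1*(-2816691/1950041) = (634214 - 1001) + 2816691/1950041 = 633213 + 2816691/1950041 = 1234794128424/1950041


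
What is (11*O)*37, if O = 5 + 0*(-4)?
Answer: 2035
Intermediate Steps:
O = 5 (O = 5 + 0 = 5)
(11*O)*37 = (11*5)*37 = 55*37 = 2035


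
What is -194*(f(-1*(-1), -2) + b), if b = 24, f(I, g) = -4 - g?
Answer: -4268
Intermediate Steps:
-194*(f(-1*(-1), -2) + b) = -194*((-4 - 1*(-2)) + 24) = -194*((-4 + 2) + 24) = -194*(-2 + 24) = -194*22 = -4268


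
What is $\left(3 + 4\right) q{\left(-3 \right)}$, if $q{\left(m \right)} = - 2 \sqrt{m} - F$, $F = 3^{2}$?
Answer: $-63 - 14 i \sqrt{3} \approx -63.0 - 24.249 i$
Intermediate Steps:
$F = 9$
$q{\left(m \right)} = -9 - 2 \sqrt{m}$ ($q{\left(m \right)} = - 2 \sqrt{m} - 9 = -9 - 2 \sqrt{m}$)
$\left(3 + 4\right) q{\left(-3 \right)} = \left(3 + 4\right) \left(-9 - 2 \sqrt{-3}\right) = 7 \left(-9 - 2 i \sqrt{3}\right) = -63 - 14 i \sqrt{3}$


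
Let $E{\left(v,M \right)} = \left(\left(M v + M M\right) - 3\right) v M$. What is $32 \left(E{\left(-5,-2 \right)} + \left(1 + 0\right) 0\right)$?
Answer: $3520$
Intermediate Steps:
$E{\left(v,M \right)} = M v \left(-3 + M^{2} + M v\right)$ ($E{\left(v,M \right)} = \left(\left(M v + M^{2}\right) - 3\right) M v = \left(\left(M^{2} + M v\right) - 3\right) M v = \left(-3 + M^{2} + M v\right) M v = M v \left(-3 + M^{2} + M v\right)$)
$32 \left(E{\left(-5,-2 \right)} + \left(1 + 0\right) 0\right) = 32 \left(\left(-2\right) \left(-5\right) \left(-3 + \left(-2\right)^{2} - -10\right) + \left(1 + 0\right) 0\right) = 32 \left(\left(-2\right) \left(-5\right) \left(-3 + 4 + 10\right) + 1 \cdot 0\right) = 32 \left(\left(-2\right) \left(-5\right) 11 + 0\right) = 32 \left(110 + 0\right) = 32 \cdot 110 = 3520$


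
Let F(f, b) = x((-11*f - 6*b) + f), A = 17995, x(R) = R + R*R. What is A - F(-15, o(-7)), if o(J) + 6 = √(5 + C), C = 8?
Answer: -17255 + 2238*√13 ≈ -9185.8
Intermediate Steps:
x(R) = R + R²
o(J) = -6 + √13 (o(J) = -6 + √(5 + 8) = -6 + √13)
F(f, b) = (-10*f - 6*b)*(1 - 10*f - 6*b) (F(f, b) = ((-11*f - 6*b) + f)*(1 + ((-11*f - 6*b) + f)) = (-10*f - 6*b)*(1 + (-10*f - 6*b)) = (-10*f - 6*b)*(1 - 10*f - 6*b))
A - F(-15, o(-7)) = 17995 - 2*(3*(-6 + √13) + 5*(-15))*(-1 + 6*(-6 + √13) + 10*(-15)) = 17995 - 2*((-18 + 3*√13) - 75)*(-1 + (-36 + 6*√13) - 150) = 17995 - 2*(-93 + 3*√13)*(-187 + 6*√13) = 17995 - 2*(-187 + 6*√13)*(-93 + 3*√13)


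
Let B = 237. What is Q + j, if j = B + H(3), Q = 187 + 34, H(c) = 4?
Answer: 462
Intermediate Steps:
Q = 221
j = 241 (j = 237 + 4 = 241)
Q + j = 221 + 241 = 462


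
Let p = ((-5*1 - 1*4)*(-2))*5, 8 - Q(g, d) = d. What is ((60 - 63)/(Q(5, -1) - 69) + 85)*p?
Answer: 15309/2 ≈ 7654.5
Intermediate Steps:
Q(g, d) = 8 - d
p = 90 (p = ((-5 - 4)*(-2))*5 = -9*(-2)*5 = 18*5 = 90)
((60 - 63)/(Q(5, -1) - 69) + 85)*p = ((60 - 63)/((8 - 1*(-1)) - 69) + 85)*90 = (-3/((8 + 1) - 69) + 85)*90 = (-3/(9 - 69) + 85)*90 = (-3/(-60) + 85)*90 = (-3*(-1/60) + 85)*90 = (1/20 + 85)*90 = (1701/20)*90 = 15309/2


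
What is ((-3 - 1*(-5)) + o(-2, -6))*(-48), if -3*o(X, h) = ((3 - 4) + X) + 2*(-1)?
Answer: -176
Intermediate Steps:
o(X, h) = 1 - X/3 (o(X, h) = -(((3 - 4) + X) + 2*(-1))/3 = -((-1 + X) - 2)/3 = -(-3 + X)/3 = 1 - X/3)
((-3 - 1*(-5)) + o(-2, -6))*(-48) = ((-3 - 1*(-5)) + (1 - ⅓*(-2)))*(-48) = ((-3 + 5) + (1 + ⅔))*(-48) = (2 + 5/3)*(-48) = (11/3)*(-48) = -176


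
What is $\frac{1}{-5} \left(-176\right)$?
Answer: $\frac{176}{5} \approx 35.2$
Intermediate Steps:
$\frac{1}{-5} \left(-176\right) = \left(- \frac{1}{5}\right) \left(-176\right) = \frac{176}{5}$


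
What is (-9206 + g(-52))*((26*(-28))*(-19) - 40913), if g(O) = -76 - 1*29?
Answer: 252151191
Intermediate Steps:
g(O) = -105 (g(O) = -76 - 29 = -105)
(-9206 + g(-52))*((26*(-28))*(-19) - 40913) = (-9206 - 105)*((26*(-28))*(-19) - 40913) = -9311*(-728*(-19) - 40913) = -9311*(13832 - 40913) = -9311*(-27081) = 252151191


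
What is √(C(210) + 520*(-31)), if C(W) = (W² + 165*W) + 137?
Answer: √62767 ≈ 250.53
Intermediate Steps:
C(W) = 137 + W² + 165*W
√(C(210) + 520*(-31)) = √((137 + 210² + 165*210) + 520*(-31)) = √((137 + 44100 + 34650) - 16120) = √(78887 - 16120) = √62767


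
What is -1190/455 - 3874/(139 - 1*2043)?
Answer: -7187/12376 ≈ -0.58072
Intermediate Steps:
-1190/455 - 3874/(139 - 1*2043) = -1190*1/455 - 3874/(139 - 2043) = -34/13 - 3874/(-1904) = -34/13 - 3874*(-1/1904) = -34/13 + 1937/952 = -7187/12376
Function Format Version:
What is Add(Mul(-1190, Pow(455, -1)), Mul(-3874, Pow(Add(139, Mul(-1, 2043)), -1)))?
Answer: Rational(-7187, 12376) ≈ -0.58072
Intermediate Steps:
Add(Mul(-1190, Pow(455, -1)), Mul(-3874, Pow(Add(139, Mul(-1, 2043)), -1))) = Add(Mul(-1190, Rational(1, 455)), Mul(-3874, Pow(Add(139, -2043), -1))) = Add(Rational(-34, 13), Mul(-3874, Pow(-1904, -1))) = Add(Rational(-34, 13), Mul(-3874, Rational(-1, 1904))) = Add(Rational(-34, 13), Rational(1937, 952)) = Rational(-7187, 12376)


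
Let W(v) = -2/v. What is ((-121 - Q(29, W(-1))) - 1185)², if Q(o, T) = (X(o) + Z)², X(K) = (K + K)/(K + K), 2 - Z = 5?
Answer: 1716100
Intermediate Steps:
Z = -3 (Z = 2 - 1*5 = 2 - 5 = -3)
X(K) = 1 (X(K) = (2*K)/((2*K)) = (2*K)*(1/(2*K)) = 1)
Q(o, T) = 4 (Q(o, T) = (1 - 3)² = (-2)² = 4)
((-121 - Q(29, W(-1))) - 1185)² = ((-121 - 1*4) - 1185)² = ((-121 - 4) - 1185)² = (-125 - 1185)² = (-1310)² = 1716100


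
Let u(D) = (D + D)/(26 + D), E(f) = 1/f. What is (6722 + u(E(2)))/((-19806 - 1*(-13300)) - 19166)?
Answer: -89067/340154 ≈ -0.26184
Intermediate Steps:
E(f) = 1/f
u(D) = 2*D/(26 + D) (u(D) = (2*D)/(26 + D) = 2*D/(26 + D))
(6722 + u(E(2)))/((-19806 - 1*(-13300)) - 19166) = (6722 + 2/(2*(26 + 1/2)))/((-19806 - 1*(-13300)) - 19166) = (6722 + 2*(½)/(26 + ½))/((-19806 + 13300) - 19166) = (6722 + 2*(½)/(53/2))/(-6506 - 19166) = (6722 + 2*(½)*(2/53))/(-25672) = (6722 + 2/53)*(-1/25672) = (356268/53)*(-1/25672) = -89067/340154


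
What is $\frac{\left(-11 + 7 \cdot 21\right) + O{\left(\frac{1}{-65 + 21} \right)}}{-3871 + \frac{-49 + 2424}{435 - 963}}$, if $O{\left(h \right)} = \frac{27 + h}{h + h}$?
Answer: $\frac{241560}{2046263} \approx 0.11805$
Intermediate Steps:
$O{\left(h \right)} = \frac{27 + h}{2 h}$
$\frac{\left(-11 + 7 \cdot 21\right) + O{\left(\frac{1}{-65 + 21} \right)}}{-3871 + \frac{-49 + 2424}{435 - 963}} = \frac{\left(-11 + 7 \cdot 21\right) + \frac{27 + \frac{1}{-65 + 21}}{2 \frac{1}{-65 + 21}}}{-3871 + \frac{-49 + 2424}{435 - 963}} = \frac{\left(-11 + 147\right) + \frac{27 + \frac{1}{-44}}{2 \frac{1}{-44}}}{-3871 + \frac{2375}{-528}} = \frac{136 + \frac{27 - \frac{1}{44}}{2 \left(- \frac{1}{44}\right)}}{-3871 + 2375 \left(- \frac{1}{528}\right)} = \frac{136 + \frac{1}{2} \left(-44\right) \frac{1187}{44}}{-3871 - \frac{2375}{528}} = \frac{136 - \frac{1187}{2}}{- \frac{2046263}{528}} = \left(- \frac{915}{2}\right) \left(- \frac{528}{2046263}\right) = \frac{241560}{2046263}$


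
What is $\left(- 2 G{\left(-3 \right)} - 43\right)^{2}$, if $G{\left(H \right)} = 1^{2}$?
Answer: $2025$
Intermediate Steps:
$G{\left(H \right)} = 1$
$\left(- 2 G{\left(-3 \right)} - 43\right)^{2} = \left(\left(-2\right) 1 - 43\right)^{2} = \left(-2 - 43\right)^{2} = \left(-45\right)^{2} = 2025$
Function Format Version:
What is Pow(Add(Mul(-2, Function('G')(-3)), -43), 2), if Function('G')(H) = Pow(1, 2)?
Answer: 2025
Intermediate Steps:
Function('G')(H) = 1
Pow(Add(Mul(-2, Function('G')(-3)), -43), 2) = Pow(Add(Mul(-2, 1), -43), 2) = Pow(Add(-2, -43), 2) = Pow(-45, 2) = 2025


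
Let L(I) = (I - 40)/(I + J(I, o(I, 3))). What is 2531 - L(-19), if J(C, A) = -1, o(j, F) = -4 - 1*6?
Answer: 50561/20 ≈ 2528.1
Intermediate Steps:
o(j, F) = -10 (o(j, F) = -4 - 6 = -10)
L(I) = (-40 + I)/(-1 + I) (L(I) = (I - 40)/(I - 1) = (-40 + I)/(-1 + I))
2531 - L(-19) = 2531 - (-40 - 19)/(-1 - 19) = 2531 - (-59)/(-20) = 2531 - (-1)*(-59)/20 = 2531 - 1*59/20 = 2531 - 59/20 = 50561/20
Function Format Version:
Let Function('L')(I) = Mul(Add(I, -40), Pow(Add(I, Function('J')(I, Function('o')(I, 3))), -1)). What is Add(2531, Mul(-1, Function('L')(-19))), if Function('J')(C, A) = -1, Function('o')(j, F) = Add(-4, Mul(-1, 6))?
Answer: Rational(50561, 20) ≈ 2528.1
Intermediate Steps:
Function('o')(j, F) = -10 (Function('o')(j, F) = Add(-4, -6) = -10)
Function('L')(I) = Mul(Pow(Add(-1, I), -1), Add(-40, I)) (Function('L')(I) = Mul(Add(I, -40), Pow(Add(I, -1), -1)) = Mul(Add(-40, I), Pow(Add(-1, I), -1)) = Mul(Pow(Add(-1, I), -1), Add(-40, I)))
Add(2531, Mul(-1, Function('L')(-19))) = Add(2531, Mul(-1, Mul(Pow(Add(-1, -19), -1), Add(-40, -19)))) = Add(2531, Mul(-1, Mul(Pow(-20, -1), -59))) = Add(2531, Mul(-1, Mul(Rational(-1, 20), -59))) = Add(2531, Mul(-1, Rational(59, 20))) = Add(2531, Rational(-59, 20)) = Rational(50561, 20)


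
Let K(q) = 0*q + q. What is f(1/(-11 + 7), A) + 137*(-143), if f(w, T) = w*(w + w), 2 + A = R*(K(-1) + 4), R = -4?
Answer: -156727/8 ≈ -19591.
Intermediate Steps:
K(q) = q (K(q) = 0 + q = q)
A = -14 (A = -2 - 4*(-1 + 4) = -2 - 4*3 = -2 - 12 = -14)
f(w, T) = 2*w² (f(w, T) = w*(2*w) = 2*w²)
f(1/(-11 + 7), A) + 137*(-143) = 2*(1/(-11 + 7))² + 137*(-143) = 2*(1/(-4))² - 19591 = 2*(-¼)² - 19591 = 2*(1/16) - 19591 = ⅛ - 19591 = -156727/8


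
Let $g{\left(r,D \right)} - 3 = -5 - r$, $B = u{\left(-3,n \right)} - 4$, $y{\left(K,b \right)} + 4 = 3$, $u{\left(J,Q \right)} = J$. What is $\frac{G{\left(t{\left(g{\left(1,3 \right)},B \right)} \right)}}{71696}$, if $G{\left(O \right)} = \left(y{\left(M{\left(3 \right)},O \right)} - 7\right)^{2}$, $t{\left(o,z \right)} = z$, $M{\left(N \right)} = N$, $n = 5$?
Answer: $\frac{4}{4481} \approx 0.00089266$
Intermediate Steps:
$y{\left(K,b \right)} = -1$ ($y{\left(K,b \right)} = -4 + 3 = -1$)
$B = -7$ ($B = -3 - 4 = -7$)
$g{\left(r,D \right)} = -2 - r$ ($g{\left(r,D \right)} = 3 - \left(5 + r\right) = -2 - r$)
$G{\left(O \right)} = 64$ ($G{\left(O \right)} = \left(-1 - 7\right)^{2} = \left(-8\right)^{2} = 64$)
$\frac{G{\left(t{\left(g{\left(1,3 \right)},B \right)} \right)}}{71696} = \frac{64}{71696} = 64 \cdot \frac{1}{71696} = \frac{4}{4481}$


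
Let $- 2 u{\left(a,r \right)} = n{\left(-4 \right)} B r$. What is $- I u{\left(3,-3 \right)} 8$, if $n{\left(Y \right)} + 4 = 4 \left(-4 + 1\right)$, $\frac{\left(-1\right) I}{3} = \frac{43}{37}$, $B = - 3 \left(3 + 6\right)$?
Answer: $\frac{668736}{37} \approx 18074.0$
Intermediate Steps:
$B = -27$ ($B = \left(-3\right) 9 = -27$)
$I = - \frac{129}{37}$ ($I = - 3 \cdot \frac{43}{37} = - 3 \cdot 43 \cdot \frac{1}{37} = \left(-3\right) \frac{43}{37} = - \frac{129}{37} \approx -3.4865$)
$n{\left(Y \right)} = -16$ ($n{\left(Y \right)} = -4 + 4 \left(-4 + 1\right) = -4 + 4 \left(-3\right) = -4 - 12 = -16$)
$u{\left(a,r \right)} = - 216 r$ ($u{\left(a,r \right)} = - \frac{\left(-16\right) \left(-27\right) r}{2} = - \frac{432 r}{2} = - 216 r$)
$- I u{\left(3,-3 \right)} 8 = - - \frac{129 \left(\left(-216\right) \left(-3\right)\right)}{37} \cdot 8 = - \left(- \frac{129}{37}\right) 648 \cdot 8 = - \frac{\left(-83592\right) 8}{37} = \left(-1\right) \left(- \frac{668736}{37}\right) = \frac{668736}{37}$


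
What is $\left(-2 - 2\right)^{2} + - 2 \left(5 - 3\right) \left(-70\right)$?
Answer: $296$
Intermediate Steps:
$\left(-2 - 2\right)^{2} + - 2 \left(5 - 3\right) \left(-70\right) = \left(-4\right)^{2} + \left(-2\right) 2 \left(-70\right) = 16 - -280 = 16 + 280 = 296$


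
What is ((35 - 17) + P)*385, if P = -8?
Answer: 3850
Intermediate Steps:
((35 - 17) + P)*385 = ((35 - 17) - 8)*385 = (18 - 8)*385 = 10*385 = 3850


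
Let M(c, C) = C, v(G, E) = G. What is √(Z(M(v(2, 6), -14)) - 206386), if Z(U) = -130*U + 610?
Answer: 2*I*√50989 ≈ 451.61*I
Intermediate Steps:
Z(U) = 610 - 130*U
√(Z(M(v(2, 6), -14)) - 206386) = √((610 - 130*(-14)) - 206386) = √((610 + 1820) - 206386) = √(2430 - 206386) = √(-203956) = 2*I*√50989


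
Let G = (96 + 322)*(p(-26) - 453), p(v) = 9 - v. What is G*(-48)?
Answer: 8386752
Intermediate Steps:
G = -174724 (G = (96 + 322)*((9 - 1*(-26)) - 453) = 418*((9 + 26) - 453) = 418*(35 - 453) = 418*(-418) = -174724)
G*(-48) = -174724*(-48) = 8386752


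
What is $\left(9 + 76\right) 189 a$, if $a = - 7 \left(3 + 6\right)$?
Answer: $-1012095$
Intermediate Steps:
$a = -63$ ($a = \left(-7\right) 9 = -63$)
$\left(9 + 76\right) 189 a = \left(9 + 76\right) 189 \left(-63\right) = 85 \cdot 189 \left(-63\right) = 16065 \left(-63\right) = -1012095$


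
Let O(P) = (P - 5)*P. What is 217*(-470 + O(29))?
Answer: 49042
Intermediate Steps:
O(P) = P*(-5 + P) (O(P) = (-5 + P)*P = P*(-5 + P))
217*(-470 + O(29)) = 217*(-470 + 29*(-5 + 29)) = 217*(-470 + 29*24) = 217*(-470 + 696) = 217*226 = 49042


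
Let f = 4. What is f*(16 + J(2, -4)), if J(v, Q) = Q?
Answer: 48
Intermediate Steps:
f*(16 + J(2, -4)) = 4*(16 - 4) = 4*12 = 48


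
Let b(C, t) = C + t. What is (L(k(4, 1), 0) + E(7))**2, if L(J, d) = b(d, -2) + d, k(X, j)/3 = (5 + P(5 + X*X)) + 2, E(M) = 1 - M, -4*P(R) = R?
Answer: 64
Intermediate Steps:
P(R) = -R/4
k(X, j) = 69/4 - 3*X**2/4 (k(X, j) = 3*((5 - (5 + X*X)/4) + 2) = 3*((5 - (5 + X**2)/4) + 2) = 3*((5 + (-5/4 - X**2/4)) + 2) = 3*((15/4 - X**2/4) + 2) = 3*(23/4 - X**2/4) = 69/4 - 3*X**2/4)
L(J, d) = -2 + 2*d (L(J, d) = (d - 2) + d = (-2 + d) + d = -2 + 2*d)
(L(k(4, 1), 0) + E(7))**2 = ((-2 + 2*0) + (1 - 1*7))**2 = ((-2 + 0) + (1 - 7))**2 = (-2 - 6)**2 = (-8)**2 = 64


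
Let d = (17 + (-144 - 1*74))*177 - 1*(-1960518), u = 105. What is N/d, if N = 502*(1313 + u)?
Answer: 711836/1924941 ≈ 0.36980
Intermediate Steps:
d = 1924941 (d = (17 + (-144 - 74))*177 + 1960518 = (17 - 218)*177 + 1960518 = -201*177 + 1960518 = -35577 + 1960518 = 1924941)
N = 711836 (N = 502*(1313 + 105) = 502*1418 = 711836)
N/d = 711836/1924941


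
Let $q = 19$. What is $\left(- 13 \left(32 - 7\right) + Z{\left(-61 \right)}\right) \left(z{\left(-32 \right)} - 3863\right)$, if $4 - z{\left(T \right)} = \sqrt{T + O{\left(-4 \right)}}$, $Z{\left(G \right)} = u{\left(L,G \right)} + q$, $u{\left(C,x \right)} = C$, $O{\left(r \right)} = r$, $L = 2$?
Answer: $1173136 + 1824 i \approx 1.1731 \cdot 10^{6} + 1824.0 i$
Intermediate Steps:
$Z{\left(G \right)} = 21$ ($Z{\left(G \right)} = 2 + 19 = 21$)
$z{\left(T \right)} = 4 - \sqrt{-4 + T}$ ($z{\left(T \right)} = 4 - \sqrt{T - 4} = 4 - \sqrt{-4 + T}$)
$\left(- 13 \left(32 - 7\right) + Z{\left(-61 \right)}\right) \left(z{\left(-32 \right)} - 3863\right) = \left(- 13 \left(32 - 7\right) + 21\right) \left(\left(4 - \sqrt{-4 - 32}\right) - 3863\right) = \left(\left(-13\right) 25 + 21\right) \left(\left(4 - \sqrt{-36}\right) - 3863\right) = \left(-325 + 21\right) \left(\left(4 - 6 i\right) - 3863\right) = - 304 \left(\left(4 - 6 i\right) - 3863\right) = - 304 \left(-3859 - 6 i\right) = 1173136 + 1824 i$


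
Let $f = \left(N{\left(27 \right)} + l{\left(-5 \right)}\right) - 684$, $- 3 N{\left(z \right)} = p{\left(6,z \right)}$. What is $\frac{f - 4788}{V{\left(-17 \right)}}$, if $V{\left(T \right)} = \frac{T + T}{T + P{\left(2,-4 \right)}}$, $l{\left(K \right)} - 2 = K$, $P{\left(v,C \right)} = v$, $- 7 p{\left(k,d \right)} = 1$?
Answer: $- \frac{287435}{119} \approx -2415.4$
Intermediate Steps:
$p{\left(k,d \right)} = - \frac{1}{7}$ ($p{\left(k,d \right)} = \left(- \frac{1}{7}\right) 1 = - \frac{1}{7}$)
$l{\left(K \right)} = 2 + K$
$N{\left(z \right)} = \frac{1}{21}$ ($N{\left(z \right)} = \left(- \frac{1}{3}\right) \left(- \frac{1}{7}\right) = \frac{1}{21}$)
$V{\left(T \right)} = \frac{2 T}{2 + T}$ ($V{\left(T \right)} = \frac{T + T}{T + 2} = \frac{2 T}{2 + T}$)
$f = - \frac{14426}{21}$ ($f = \left(\frac{1}{21} + \left(2 - 5\right)\right) - 684 = \left(\frac{1}{21} - 3\right) - 684 = - \frac{62}{21} - 684 = - \frac{14426}{21} \approx -686.95$)
$\frac{f - 4788}{V{\left(-17 \right)}} = \frac{- \frac{14426}{21} - 4788}{2 \left(-17\right) \frac{1}{2 - 17}} = - \frac{114974}{21 \cdot 2 \left(-17\right) \frac{1}{-15}} = - \frac{114974}{21 \cdot 2 \left(-17\right) \left(- \frac{1}{15}\right)} = - \frac{114974}{21 \cdot \frac{34}{15}} = \left(- \frac{114974}{21}\right) \frac{15}{34} = - \frac{287435}{119}$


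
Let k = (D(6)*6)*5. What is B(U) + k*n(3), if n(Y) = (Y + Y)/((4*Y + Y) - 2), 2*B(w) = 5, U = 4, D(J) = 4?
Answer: 1505/26 ≈ 57.885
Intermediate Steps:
k = 120 (k = (4*6)*5 = 24*5 = 120)
B(w) = 5/2 (B(w) = (½)*5 = 5/2)
n(Y) = 2*Y/(-2 + 5*Y) (n(Y) = (2*Y)/(5*Y - 2) = (2*Y)/(-2 + 5*Y) = 2*Y/(-2 + 5*Y))
B(U) + k*n(3) = 5/2 + 120*(2*3/(-2 + 5*3)) = 5/2 + 120*(2*3/(-2 + 15)) = 5/2 + 120*(2*3/13) = 5/2 + 120*(2*3*(1/13)) = 5/2 + 120*(6/13) = 5/2 + 720/13 = 1505/26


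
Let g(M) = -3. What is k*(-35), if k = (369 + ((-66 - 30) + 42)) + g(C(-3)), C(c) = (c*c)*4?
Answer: -10920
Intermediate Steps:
C(c) = 4*c² (C(c) = c²*4 = 4*c²)
k = 312 (k = (369 + ((-66 - 30) + 42)) - 3 = (369 + (-96 + 42)) - 3 = (369 - 54) - 3 = 315 - 3 = 312)
k*(-35) = 312*(-35) = -10920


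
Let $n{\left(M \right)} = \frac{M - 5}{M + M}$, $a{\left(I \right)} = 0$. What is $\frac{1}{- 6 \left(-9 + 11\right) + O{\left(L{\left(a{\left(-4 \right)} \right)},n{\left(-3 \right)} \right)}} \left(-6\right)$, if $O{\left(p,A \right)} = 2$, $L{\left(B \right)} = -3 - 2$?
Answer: $\frac{3}{5} \approx 0.6$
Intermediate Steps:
$n{\left(M \right)} = \frac{-5 + M}{2 M}$
$L{\left(B \right)} = -5$
$\frac{1}{- 6 \left(-9 + 11\right) + O{\left(L{\left(a{\left(-4 \right)} \right)},n{\left(-3 \right)} \right)}} \left(-6\right) = \frac{1}{- 6 \left(-9 + 11\right) + 2} \left(-6\right) = \frac{1}{\left(-6\right) 2 + 2} \left(-6\right) = \frac{1}{-12 + 2} \left(-6\right) = \frac{1}{-10} \left(-6\right) = \left(- \frac{1}{10}\right) \left(-6\right) = \frac{3}{5}$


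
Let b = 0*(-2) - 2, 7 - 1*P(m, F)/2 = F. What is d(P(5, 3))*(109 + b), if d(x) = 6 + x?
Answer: 1498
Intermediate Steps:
P(m, F) = 14 - 2*F
b = -2 (b = 0 - 2 = -2)
d(P(5, 3))*(109 + b) = (6 + (14 - 2*3))*(109 - 2) = (6 + (14 - 6))*107 = (6 + 8)*107 = 14*107 = 1498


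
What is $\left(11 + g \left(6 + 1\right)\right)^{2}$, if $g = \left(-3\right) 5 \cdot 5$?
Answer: $264196$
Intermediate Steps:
$g = -75$ ($g = \left(-15\right) 5 = -75$)
$\left(11 + g \left(6 + 1\right)\right)^{2} = \left(11 - 75 \left(6 + 1\right)\right)^{2} = \left(11 - 525\right)^{2} = \left(-514\right)^{2} = 264196$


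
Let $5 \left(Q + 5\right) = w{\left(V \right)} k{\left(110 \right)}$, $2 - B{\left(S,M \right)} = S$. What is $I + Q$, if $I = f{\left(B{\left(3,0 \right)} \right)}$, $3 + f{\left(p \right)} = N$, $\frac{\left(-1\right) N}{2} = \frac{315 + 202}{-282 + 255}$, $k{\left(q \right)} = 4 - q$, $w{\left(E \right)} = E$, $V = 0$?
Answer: $\frac{818}{27} \approx 30.296$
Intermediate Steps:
$B{\left(S,M \right)} = 2 - S$
$N = \frac{1034}{27}$ ($N = - 2 \frac{315 + 202}{-282 + 255} = - 2 \frac{517}{-27} = - 2 \cdot 517 \left(- \frac{1}{27}\right) = \left(-2\right) \left(- \frac{517}{27}\right) = \frac{1034}{27} \approx 38.296$)
$f{\left(p \right)} = \frac{953}{27}$ ($f{\left(p \right)} = -3 + \frac{1034}{27} = \frac{953}{27}$)
$Q = -5$ ($Q = -5 + \frac{0 \left(4 - 110\right)}{5} = -5 + \frac{0 \left(-106\right)}{5} = -5 + \frac{1}{5} \cdot 0 = -5 + 0 = -5$)
$I = \frac{953}{27} \approx 35.296$
$I + Q = \frac{953}{27} - 5 = \frac{818}{27}$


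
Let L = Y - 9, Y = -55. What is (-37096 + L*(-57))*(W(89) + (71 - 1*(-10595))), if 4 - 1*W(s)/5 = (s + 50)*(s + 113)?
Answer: 4338339392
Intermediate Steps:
L = -64 (L = -55 - 9 = -64)
W(s) = 20 - 5*(50 + s)*(113 + s) (W(s) = 20 - 5*(s + 50)*(s + 113) = 20 - 5*(50 + s)*(113 + s))
(-37096 + L*(-57))*(W(89) + (71 - 1*(-10595))) = (-37096 - 64*(-57))*((-28230 - 815*89 - 5*89**2) + (71 - 1*(-10595))) = (-37096 + 3648)*((-28230 - 72535 - 5*7921) + (71 + 10595)) = -33448*((-28230 - 72535 - 39605) + 10666) = -33448*(-140370 + 10666) = -33448*(-129704) = 4338339392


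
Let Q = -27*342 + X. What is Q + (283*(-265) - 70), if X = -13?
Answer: -84312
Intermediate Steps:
Q = -9247 (Q = -27*342 - 13 = -9234 - 13 = -9247)
Q + (283*(-265) - 70) = -9247 + (283*(-265) - 70) = -9247 + (-74995 - 70) = -9247 - 75065 = -84312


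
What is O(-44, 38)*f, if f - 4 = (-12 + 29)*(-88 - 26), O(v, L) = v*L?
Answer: 3233648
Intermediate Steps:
O(v, L) = L*v
f = -1934 (f = 4 + (-12 + 29)*(-88 - 26) = 4 + 17*(-114) = 4 - 1938 = -1934)
O(-44, 38)*f = (38*(-44))*(-1934) = -1672*(-1934) = 3233648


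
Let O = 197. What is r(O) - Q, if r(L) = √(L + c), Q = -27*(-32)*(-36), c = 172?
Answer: 31104 + 3*√41 ≈ 31123.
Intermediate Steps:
Q = -31104 (Q = -(-864)*(-36) = -1*31104 = -31104)
r(L) = √(172 + L) (r(L) = √(L + 172) = √(172 + L))
r(O) - Q = √(172 + 197) - 1*(-31104) = √369 + 31104 = 3*√41 + 31104 = 31104 + 3*√41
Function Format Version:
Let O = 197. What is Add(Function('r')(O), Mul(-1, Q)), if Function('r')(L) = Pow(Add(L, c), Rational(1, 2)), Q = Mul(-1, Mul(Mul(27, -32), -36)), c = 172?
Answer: Add(31104, Mul(3, Pow(41, Rational(1, 2)))) ≈ 31123.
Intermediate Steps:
Q = -31104 (Q = Mul(-1, Mul(-864, -36)) = Mul(-1, 31104) = -31104)
Function('r')(L) = Pow(Add(172, L), Rational(1, 2)) (Function('r')(L) = Pow(Add(L, 172), Rational(1, 2)) = Pow(Add(172, L), Rational(1, 2)))
Add(Function('r')(O), Mul(-1, Q)) = Add(Pow(Add(172, 197), Rational(1, 2)), Mul(-1, -31104)) = Add(Pow(369, Rational(1, 2)), 31104) = Add(Mul(3, Pow(41, Rational(1, 2))), 31104) = Add(31104, Mul(3, Pow(41, Rational(1, 2))))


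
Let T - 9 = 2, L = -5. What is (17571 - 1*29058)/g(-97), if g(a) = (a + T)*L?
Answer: -11487/430 ≈ -26.714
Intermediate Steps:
T = 11 (T = 9 + 2 = 11)
g(a) = -55 - 5*a (g(a) = (a + 11)*(-5) = (11 + a)*(-5) = -55 - 5*a)
(17571 - 1*29058)/g(-97) = (17571 - 1*29058)/(-55 - 5*(-97)) = (17571 - 29058)/(-55 + 485) = -11487/430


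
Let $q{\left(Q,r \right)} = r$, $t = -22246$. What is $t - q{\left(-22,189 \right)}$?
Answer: $-22435$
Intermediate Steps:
$t - q{\left(-22,189 \right)} = -22246 - 189 = -22435$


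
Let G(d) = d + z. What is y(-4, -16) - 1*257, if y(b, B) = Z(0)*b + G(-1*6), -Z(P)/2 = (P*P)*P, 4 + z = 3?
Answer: -264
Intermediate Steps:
z = -1 (z = -4 + 3 = -1)
Z(P) = -2*P³ (Z(P) = -2*P*P*P = -2*P²*P = -2*P³)
G(d) = -1 + d (G(d) = d - 1 = -1 + d)
y(b, B) = -7 (y(b, B) = (-2*0³)*b + (-1 - 1*6) = (-2*0)*b + (-1 - 6) = 0*b - 7 = 0 - 7 = -7)
y(-4, -16) - 1*257 = -7 - 1*257 = -7 - 257 = -264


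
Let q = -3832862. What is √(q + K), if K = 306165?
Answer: I*√3526697 ≈ 1877.9*I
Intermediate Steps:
√(q + K) = √(-3832862 + 306165) = √(-3526697) = I*√3526697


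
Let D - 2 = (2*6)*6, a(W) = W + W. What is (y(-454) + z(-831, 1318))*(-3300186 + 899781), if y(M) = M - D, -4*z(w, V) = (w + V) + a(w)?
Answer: 2249179485/4 ≈ 5.6229e+8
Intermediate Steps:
a(W) = 2*W
z(w, V) = -3*w/4 - V/4 (z(w, V) = -((w + V) + 2*w)/4 = -((V + w) + 2*w)/4 = -(V + 3*w)/4 = -3*w/4 - V/4)
D = 74 (D = 2 + (2*6)*6 = 2 + 12*6 = 2 + 72 = 74)
y(M) = -74 + M (y(M) = M - 1*74 = M - 74 = -74 + M)
(y(-454) + z(-831, 1318))*(-3300186 + 899781) = ((-74 - 454) + (-¾*(-831) - ¼*1318))*(-3300186 + 899781) = (-528 + (2493/4 - 659/2))*(-2400405) = (-528 + 1175/4)*(-2400405) = -937/4*(-2400405) = 2249179485/4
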